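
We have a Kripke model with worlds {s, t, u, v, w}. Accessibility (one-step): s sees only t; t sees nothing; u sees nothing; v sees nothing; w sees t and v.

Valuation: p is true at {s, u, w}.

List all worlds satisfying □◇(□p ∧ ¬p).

{t, u, v}

s: successors {t}; ◇(□p ∧ ¬p) there: t:F. ✗
t: no successors, so □◇(□p ∧ ¬p) holds vacuously. ✓
u: no successors, so □◇(□p ∧ ¬p) holds vacuously. ✓
v: no successors, so □◇(□p ∧ ¬p) holds vacuously. ✓
w: successors {t, v}; ◇(□p ∧ ¬p) there: t:F, v:F. ✗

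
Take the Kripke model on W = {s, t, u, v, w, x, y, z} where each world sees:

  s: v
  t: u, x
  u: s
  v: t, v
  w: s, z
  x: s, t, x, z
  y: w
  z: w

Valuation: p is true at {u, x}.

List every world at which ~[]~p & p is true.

s: ~[]~p is F, p is F. ✗
t: ~[]~p is T, p is F. ✗
u: ~[]~p is F, p is T. ✗
v: ~[]~p is F, p is F. ✗
w: ~[]~p is F, p is F. ✗
x: ~[]~p is T, p is T. ✓
y: ~[]~p is F, p is F. ✗
z: ~[]~p is F, p is F. ✗

{x}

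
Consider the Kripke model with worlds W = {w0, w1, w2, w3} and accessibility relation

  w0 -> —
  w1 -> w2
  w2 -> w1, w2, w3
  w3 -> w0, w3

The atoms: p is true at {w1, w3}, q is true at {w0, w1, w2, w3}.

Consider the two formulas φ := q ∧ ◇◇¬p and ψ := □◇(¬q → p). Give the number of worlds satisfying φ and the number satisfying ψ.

3 and 3

For q ∧ ◇◇¬p:
w0: q is T, ◇◇¬p is F. ✗
w1: q is T, ◇◇¬p is T. ✓
w2: q is T, ◇◇¬p is T. ✓
w3: q is T, ◇◇¬p is T. ✓
— 3 worlds.
For □◇(¬q → p):
w0: no successors, so □◇(¬q → p) holds vacuously. ✓
w1: successors {w2}; ◇(¬q → p) there: w2:T. ✓
w2: successors {w1, w2, w3}; ◇(¬q → p) there: w1:T, w2:T, w3:T. ✓
w3: successors {w0, w3}; ◇(¬q → p) there: w0:F, w3:T. ✗
— 3 worlds.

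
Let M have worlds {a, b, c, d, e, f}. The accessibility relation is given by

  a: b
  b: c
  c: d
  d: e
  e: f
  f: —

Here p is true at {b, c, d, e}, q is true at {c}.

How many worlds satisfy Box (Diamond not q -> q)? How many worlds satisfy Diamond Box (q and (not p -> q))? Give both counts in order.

For Box (Diamond not q -> q):
a: successors {b}; Diamond not q -> q there: b:T. ✓
b: successors {c}; Diamond not q -> q there: c:T. ✓
c: successors {d}; Diamond not q -> q there: d:F. ✗
d: successors {e}; Diamond not q -> q there: e:F. ✗
e: successors {f}; Diamond not q -> q there: f:T. ✓
f: no successors, so Box (Diamond not q -> q) holds vacuously. ✓
— 4 worlds.
For Diamond Box (q and (not p -> q)):
a: successors {b}; Box (q and (not p -> q)) there: b:T. ✓
b: successors {c}; Box (q and (not p -> q)) there: c:F. ✗
c: successors {d}; Box (q and (not p -> q)) there: d:F. ✗
d: successors {e}; Box (q and (not p -> q)) there: e:F. ✗
e: successors {f}; Box (q and (not p -> q)) there: f:T. ✓
f: no successors, so Diamond Box (q and (not p -> q)) fails. ✗
— 2 worlds.

4 and 2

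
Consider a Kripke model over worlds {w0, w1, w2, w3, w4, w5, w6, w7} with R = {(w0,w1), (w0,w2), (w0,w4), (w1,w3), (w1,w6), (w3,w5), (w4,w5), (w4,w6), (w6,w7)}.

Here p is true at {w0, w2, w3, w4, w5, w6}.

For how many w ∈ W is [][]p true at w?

w0: successors {w1, w2, w4}; []p there: w1:T, w2:T, w4:T. ✓
w1: successors {w3, w6}; []p there: w3:T, w6:F. ✗
w2: no successors, so [][]p holds vacuously. ✓
w3: successors {w5}; []p there: w5:T. ✓
w4: successors {w5, w6}; []p there: w5:T, w6:F. ✗
w5: no successors, so [][]p holds vacuously. ✓
w6: successors {w7}; []p there: w7:T. ✓
w7: no successors, so [][]p holds vacuously. ✓
Satisfying worlds: {w0, w2, w3, w5, w6, w7}.

6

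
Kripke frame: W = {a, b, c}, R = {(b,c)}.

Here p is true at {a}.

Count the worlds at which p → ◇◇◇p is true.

a: p is T, ◇◇◇p is F. ✗
b: p is F, ◇◇◇p is F. ✓
c: p is F, ◇◇◇p is F. ✓
Satisfying worlds: {b, c}.

2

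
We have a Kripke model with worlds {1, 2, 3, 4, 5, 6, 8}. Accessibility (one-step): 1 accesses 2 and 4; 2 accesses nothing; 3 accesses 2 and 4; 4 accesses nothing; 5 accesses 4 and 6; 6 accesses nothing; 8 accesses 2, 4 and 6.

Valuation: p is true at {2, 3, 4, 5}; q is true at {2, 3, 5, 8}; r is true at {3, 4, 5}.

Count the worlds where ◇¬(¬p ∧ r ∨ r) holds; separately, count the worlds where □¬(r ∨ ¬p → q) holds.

4 and 4

For ◇¬(¬p ∧ r ∨ r):
1: successors {2, 4}; ¬(¬p ∧ r ∨ r) there: 2:T, 4:F. ✓
2: no successors, so ◇¬(¬p ∧ r ∨ r) fails. ✗
3: successors {2, 4}; ¬(¬p ∧ r ∨ r) there: 2:T, 4:F. ✓
4: no successors, so ◇¬(¬p ∧ r ∨ r) fails. ✗
5: successors {4, 6}; ¬(¬p ∧ r ∨ r) there: 4:F, 6:T. ✓
6: no successors, so ◇¬(¬p ∧ r ∨ r) fails. ✗
8: successors {2, 4, 6}; ¬(¬p ∧ r ∨ r) there: 2:T, 4:F, 6:T. ✓
— 4 worlds.
For □¬(r ∨ ¬p → q):
1: successors {2, 4}; ¬(r ∨ ¬p → q) there: 2:F, 4:T. ✗
2: no successors, so □¬(r ∨ ¬p → q) holds vacuously. ✓
3: successors {2, 4}; ¬(r ∨ ¬p → q) there: 2:F, 4:T. ✗
4: no successors, so □¬(r ∨ ¬p → q) holds vacuously. ✓
5: successors {4, 6}; ¬(r ∨ ¬p → q) there: 4:T, 6:T. ✓
6: no successors, so □¬(r ∨ ¬p → q) holds vacuously. ✓
8: successors {2, 4, 6}; ¬(r ∨ ¬p → q) there: 2:F, 4:T, 6:T. ✗
— 4 worlds.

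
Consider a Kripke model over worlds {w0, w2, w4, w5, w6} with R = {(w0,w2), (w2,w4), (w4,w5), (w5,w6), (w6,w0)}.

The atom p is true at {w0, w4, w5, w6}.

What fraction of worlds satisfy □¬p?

1/5

w0: successors {w2}; ¬p there: w2:T. ✓
w2: successors {w4}; ¬p there: w4:F. ✗
w4: successors {w5}; ¬p there: w5:F. ✗
w5: successors {w6}; ¬p there: w6:F. ✗
w6: successors {w0}; ¬p there: w0:F. ✗
That's 1 of 5 worlds, so 1/5.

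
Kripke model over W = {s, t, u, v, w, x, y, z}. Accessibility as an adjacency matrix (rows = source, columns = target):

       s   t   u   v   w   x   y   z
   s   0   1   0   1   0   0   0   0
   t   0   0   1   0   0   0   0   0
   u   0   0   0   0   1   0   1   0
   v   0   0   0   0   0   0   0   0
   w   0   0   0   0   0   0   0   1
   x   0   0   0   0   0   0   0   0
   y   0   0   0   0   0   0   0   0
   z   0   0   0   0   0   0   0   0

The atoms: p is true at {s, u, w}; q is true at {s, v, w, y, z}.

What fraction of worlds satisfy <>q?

s: successors {t, v}; q there: t:F, v:T. ✓
t: successors {u}; q there: u:F. ✗
u: successors {w, y}; q there: w:T, y:T. ✓
v: no successors, so <>q fails. ✗
w: successors {z}; q there: z:T. ✓
x: no successors, so <>q fails. ✗
y: no successors, so <>q fails. ✗
z: no successors, so <>q fails. ✗
That's 3 of 8 worlds, so 3/8.

3/8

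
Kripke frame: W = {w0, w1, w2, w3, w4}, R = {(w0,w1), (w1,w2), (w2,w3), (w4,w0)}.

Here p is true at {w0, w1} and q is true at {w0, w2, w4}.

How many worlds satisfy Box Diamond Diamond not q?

2

w0: successors {w1}; Diamond Diamond not q there: w1:T. ✓
w1: successors {w2}; Diamond Diamond not q there: w2:F. ✗
w2: successors {w3}; Diamond Diamond not q there: w3:F. ✗
w3: no successors, so Box Diamond Diamond not q holds vacuously. ✓
w4: successors {w0}; Diamond Diamond not q there: w0:F. ✗
Satisfying worlds: {w0, w3}.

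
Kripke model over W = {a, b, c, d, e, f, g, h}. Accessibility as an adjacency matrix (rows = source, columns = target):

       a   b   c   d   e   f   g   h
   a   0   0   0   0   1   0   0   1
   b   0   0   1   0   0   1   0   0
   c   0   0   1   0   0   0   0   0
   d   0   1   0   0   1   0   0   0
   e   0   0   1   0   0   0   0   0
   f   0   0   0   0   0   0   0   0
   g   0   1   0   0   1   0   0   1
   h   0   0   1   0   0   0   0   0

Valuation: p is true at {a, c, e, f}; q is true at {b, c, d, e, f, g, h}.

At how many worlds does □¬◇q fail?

a: successors {e, h}; ¬◇q there: e:F, h:F. ✗
b: successors {c, f}; ¬◇q there: c:F, f:T. ✗
c: successors {c}; ¬◇q there: c:F. ✗
d: successors {b, e}; ¬◇q there: b:F, e:F. ✗
e: successors {c}; ¬◇q there: c:F. ✗
f: no successors, so □¬◇q holds vacuously. ✓
g: successors {b, e, h}; ¬◇q there: b:F, e:F, h:F. ✗
h: successors {c}; ¬◇q there: c:F. ✗
Satisfying worlds: {f}.
So □¬◇q fails at the other 7 worlds.

7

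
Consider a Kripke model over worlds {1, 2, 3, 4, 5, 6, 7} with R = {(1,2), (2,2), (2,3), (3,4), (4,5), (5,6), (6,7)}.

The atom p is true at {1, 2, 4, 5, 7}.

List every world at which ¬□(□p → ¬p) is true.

{3, 6}

1: □(□p → ¬p) is T. ✗
2: □(□p → ¬p) is T. ✗
3: □(□p → ¬p) is F. ✓
4: □(□p → ¬p) is T. ✗
5: □(□p → ¬p) is T. ✗
6: □(□p → ¬p) is F. ✓
7: □(□p → ¬p) is T. ✗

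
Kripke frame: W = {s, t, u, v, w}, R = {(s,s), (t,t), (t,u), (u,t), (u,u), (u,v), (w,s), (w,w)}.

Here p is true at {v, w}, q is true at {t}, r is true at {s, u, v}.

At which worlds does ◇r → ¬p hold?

s: ◇r is T, ¬p is T. ✓
t: ◇r is T, ¬p is T. ✓
u: ◇r is T, ¬p is T. ✓
v: ◇r is F, ¬p is F. ✓
w: ◇r is T, ¬p is F. ✗

{s, t, u, v}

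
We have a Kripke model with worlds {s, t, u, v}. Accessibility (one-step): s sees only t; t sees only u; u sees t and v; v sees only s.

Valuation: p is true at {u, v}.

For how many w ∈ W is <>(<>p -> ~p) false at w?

s: successors {t}; <>p -> ~p there: t:T. ✓
t: successors {u}; <>p -> ~p there: u:F. ✗
u: successors {t, v}; <>p -> ~p there: t:T, v:T. ✓
v: successors {s}; <>p -> ~p there: s:T. ✓
Satisfying worlds: {s, u, v}.
So <>(<>p -> ~p) fails at the other 1 world.

1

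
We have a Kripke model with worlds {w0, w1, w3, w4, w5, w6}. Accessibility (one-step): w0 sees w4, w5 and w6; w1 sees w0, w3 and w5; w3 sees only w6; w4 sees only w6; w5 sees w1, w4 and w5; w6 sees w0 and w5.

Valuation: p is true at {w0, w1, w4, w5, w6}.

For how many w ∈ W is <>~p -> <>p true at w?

6

w0: <>~p is F, <>p is T. ✓
w1: <>~p is T, <>p is T. ✓
w3: <>~p is F, <>p is T. ✓
w4: <>~p is F, <>p is T. ✓
w5: <>~p is F, <>p is T. ✓
w6: <>~p is F, <>p is T. ✓
Satisfying worlds: {w0, w1, w3, w4, w5, w6}.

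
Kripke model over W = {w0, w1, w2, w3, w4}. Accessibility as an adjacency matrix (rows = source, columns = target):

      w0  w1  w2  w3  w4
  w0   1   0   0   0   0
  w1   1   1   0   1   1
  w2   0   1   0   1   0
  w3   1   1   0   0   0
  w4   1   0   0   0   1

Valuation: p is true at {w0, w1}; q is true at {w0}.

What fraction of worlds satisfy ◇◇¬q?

w0: successors {w0}; ◇¬q there: w0:F. ✗
w1: successors {w0, w1, w3, w4}; ◇¬q there: w0:F, w1:T, w3:T, w4:T. ✓
w2: successors {w1, w3}; ◇¬q there: w1:T, w3:T. ✓
w3: successors {w0, w1}; ◇¬q there: w0:F, w1:T. ✓
w4: successors {w0, w4}; ◇¬q there: w0:F, w4:T. ✓
That's 4 of 5 worlds, so 4/5.

4/5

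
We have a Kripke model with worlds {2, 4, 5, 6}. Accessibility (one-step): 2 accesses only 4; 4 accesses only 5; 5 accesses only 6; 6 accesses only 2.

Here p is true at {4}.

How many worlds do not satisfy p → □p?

1

2: p is F, □p is T. ✓
4: p is T, □p is F. ✗
5: p is F, □p is F. ✓
6: p is F, □p is F. ✓
Satisfying worlds: {2, 5, 6}.
So p → □p fails at the other 1 world.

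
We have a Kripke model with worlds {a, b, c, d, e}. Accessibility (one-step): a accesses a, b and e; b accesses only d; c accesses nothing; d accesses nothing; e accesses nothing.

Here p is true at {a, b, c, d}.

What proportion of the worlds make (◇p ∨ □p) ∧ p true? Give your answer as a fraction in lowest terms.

4/5

a: ◇p ∨ □p is T, p is T. ✓
b: ◇p ∨ □p is T, p is T. ✓
c: ◇p ∨ □p is T, p is T. ✓
d: ◇p ∨ □p is T, p is T. ✓
e: ◇p ∨ □p is T, p is F. ✗
That's 4 of 5 worlds, so 4/5.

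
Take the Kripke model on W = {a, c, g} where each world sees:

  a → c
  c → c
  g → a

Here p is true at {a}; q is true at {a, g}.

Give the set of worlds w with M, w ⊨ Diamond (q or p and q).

a: successors {c}; q or p and q there: c:F. ✗
c: successors {c}; q or p and q there: c:F. ✗
g: successors {a}; q or p and q there: a:T. ✓

{g}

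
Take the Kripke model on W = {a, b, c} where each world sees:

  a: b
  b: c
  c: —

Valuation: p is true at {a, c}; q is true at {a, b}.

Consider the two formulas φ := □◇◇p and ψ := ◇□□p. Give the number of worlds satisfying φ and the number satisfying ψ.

For □◇◇p:
a: successors {b}; ◇◇p there: b:F. ✗
b: successors {c}; ◇◇p there: c:F. ✗
c: no successors, so □◇◇p holds vacuously. ✓
— 1 world.
For ◇□□p:
a: successors {b}; □□p there: b:T. ✓
b: successors {c}; □□p there: c:T. ✓
c: no successors, so ◇□□p fails. ✗
— 2 worlds.

1 and 2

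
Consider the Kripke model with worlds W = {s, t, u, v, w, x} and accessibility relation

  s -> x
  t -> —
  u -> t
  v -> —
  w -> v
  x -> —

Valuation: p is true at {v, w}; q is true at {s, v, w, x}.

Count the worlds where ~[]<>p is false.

3

s: []<>p is F. ✓
t: []<>p is T. ✗
u: []<>p is F. ✓
v: []<>p is T. ✗
w: []<>p is F. ✓
x: []<>p is T. ✗
Satisfying worlds: {s, u, w}.
So ~[]<>p fails at the other 3 worlds.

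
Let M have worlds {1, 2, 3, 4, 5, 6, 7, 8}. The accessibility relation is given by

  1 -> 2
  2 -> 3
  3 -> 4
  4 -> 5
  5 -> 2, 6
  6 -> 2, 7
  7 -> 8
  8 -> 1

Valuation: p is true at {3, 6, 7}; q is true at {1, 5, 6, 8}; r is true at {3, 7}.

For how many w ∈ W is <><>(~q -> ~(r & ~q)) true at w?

7

1: successors {2}; <>(~q -> ~(r & ~q)) there: 2:F. ✗
2: successors {3}; <>(~q -> ~(r & ~q)) there: 3:T. ✓
3: successors {4}; <>(~q -> ~(r & ~q)) there: 4:T. ✓
4: successors {5}; <>(~q -> ~(r & ~q)) there: 5:T. ✓
5: successors {2, 6}; <>(~q -> ~(r & ~q)) there: 2:F, 6:T. ✓
6: successors {2, 7}; <>(~q -> ~(r & ~q)) there: 2:F, 7:T. ✓
7: successors {8}; <>(~q -> ~(r & ~q)) there: 8:T. ✓
8: successors {1}; <>(~q -> ~(r & ~q)) there: 1:T. ✓
Satisfying worlds: {2, 3, 4, 5, 6, 7, 8}.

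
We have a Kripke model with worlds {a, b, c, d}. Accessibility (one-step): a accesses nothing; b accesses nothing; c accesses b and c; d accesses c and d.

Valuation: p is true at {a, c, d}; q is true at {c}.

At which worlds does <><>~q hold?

{c, d}

a: no successors, so <><>~q fails. ✗
b: no successors, so <><>~q fails. ✗
c: successors {b, c}; <>~q there: b:F, c:T. ✓
d: successors {c, d}; <>~q there: c:T, d:T. ✓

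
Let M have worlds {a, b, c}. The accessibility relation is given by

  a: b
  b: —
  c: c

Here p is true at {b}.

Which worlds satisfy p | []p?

a: p is F, []p is T. ✓
b: p is T, []p is T. ✓
c: p is F, []p is F. ✗

{a, b}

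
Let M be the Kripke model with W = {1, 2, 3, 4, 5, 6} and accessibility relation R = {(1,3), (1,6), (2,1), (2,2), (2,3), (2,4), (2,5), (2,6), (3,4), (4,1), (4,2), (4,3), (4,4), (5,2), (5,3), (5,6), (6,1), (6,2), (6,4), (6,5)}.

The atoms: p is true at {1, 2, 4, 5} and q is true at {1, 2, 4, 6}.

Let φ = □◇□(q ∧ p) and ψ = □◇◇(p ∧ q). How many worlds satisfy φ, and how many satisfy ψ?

For □◇□(q ∧ p):
1: successors {3, 6}; ◇□(q ∧ p) there: 3:F, 6:F. ✗
2: successors {1, 2, 3, 4, 5, 6}; ◇□(q ∧ p) there: 1:T, 2:T, 3:F, 4:T, 5:T, 6:F. ✗
3: successors {4}; ◇□(q ∧ p) there: 4:T. ✓
4: successors {1, 2, 3, 4}; ◇□(q ∧ p) there: 1:T, 2:T, 3:F, 4:T. ✗
5: successors {2, 3, 6}; ◇□(q ∧ p) there: 2:T, 3:F, 6:F. ✗
6: successors {1, 2, 4, 5}; ◇□(q ∧ p) there: 1:T, 2:T, 4:T, 5:T. ✓
— 2 worlds.
For □◇◇(p ∧ q):
1: successors {3, 6}; ◇◇(p ∧ q) there: 3:T, 6:T. ✓
2: successors {1, 2, 3, 4, 5, 6}; ◇◇(p ∧ q) there: 1:T, 2:T, 3:T, 4:T, 5:T, 6:T. ✓
3: successors {4}; ◇◇(p ∧ q) there: 4:T. ✓
4: successors {1, 2, 3, 4}; ◇◇(p ∧ q) there: 1:T, 2:T, 3:T, 4:T. ✓
5: successors {2, 3, 6}; ◇◇(p ∧ q) there: 2:T, 3:T, 6:T. ✓
6: successors {1, 2, 4, 5}; ◇◇(p ∧ q) there: 1:T, 2:T, 4:T, 5:T. ✓
— 6 worlds.

2 and 6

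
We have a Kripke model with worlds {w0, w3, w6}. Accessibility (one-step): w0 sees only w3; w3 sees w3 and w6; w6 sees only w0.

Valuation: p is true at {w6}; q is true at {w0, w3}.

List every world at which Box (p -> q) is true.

{w0, w6}

w0: successors {w3}; p -> q there: w3:T. ✓
w3: successors {w3, w6}; p -> q there: w3:T, w6:F. ✗
w6: successors {w0}; p -> q there: w0:T. ✓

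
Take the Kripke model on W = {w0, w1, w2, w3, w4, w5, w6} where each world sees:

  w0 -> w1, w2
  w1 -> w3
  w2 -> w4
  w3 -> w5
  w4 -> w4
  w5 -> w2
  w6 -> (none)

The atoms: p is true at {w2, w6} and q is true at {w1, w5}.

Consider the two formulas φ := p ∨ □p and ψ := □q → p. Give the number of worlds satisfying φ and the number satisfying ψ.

For p ∨ □p:
w0: p is F, □p is F. ✗
w1: p is F, □p is F. ✗
w2: p is T, □p is F. ✓
w3: p is F, □p is F. ✗
w4: p is F, □p is F. ✗
w5: p is F, □p is T. ✓
w6: p is T, □p is T. ✓
— 3 worlds.
For □q → p:
w0: □q is F, p is F. ✓
w1: □q is F, p is F. ✓
w2: □q is F, p is T. ✓
w3: □q is T, p is F. ✗
w4: □q is F, p is F. ✓
w5: □q is F, p is F. ✓
w6: □q is T, p is T. ✓
— 6 worlds.

3 and 6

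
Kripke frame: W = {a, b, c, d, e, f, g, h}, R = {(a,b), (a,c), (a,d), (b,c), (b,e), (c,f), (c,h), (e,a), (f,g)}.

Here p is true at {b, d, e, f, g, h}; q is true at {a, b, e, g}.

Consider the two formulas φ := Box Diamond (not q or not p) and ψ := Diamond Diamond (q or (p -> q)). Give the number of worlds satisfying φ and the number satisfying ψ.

For Box Diamond (not q or not p):
a: successors {b, c, d}; Diamond (not q or not p) there: b:T, c:T, d:F. ✗
b: successors {c, e}; Diamond (not q or not p) there: c:T, e:T. ✓
c: successors {f, h}; Diamond (not q or not p) there: f:F, h:F. ✗
d: no successors, so Box Diamond (not q or not p) holds vacuously. ✓
e: successors {a}; Diamond (not q or not p) there: a:T. ✓
f: successors {g}; Diamond (not q or not p) there: g:F. ✗
g: no successors, so Box Diamond (not q or not p) holds vacuously. ✓
h: no successors, so Box Diamond (not q or not p) holds vacuously. ✓
— 5 worlds.
For Diamond Diamond (q or (p -> q)):
a: successors {b, c, d}; Diamond (q or (p -> q)) there: b:T, c:F, d:F. ✓
b: successors {c, e}; Diamond (q or (p -> q)) there: c:F, e:T. ✓
c: successors {f, h}; Diamond (q or (p -> q)) there: f:T, h:F. ✓
d: no successors, so Diamond Diamond (q or (p -> q)) fails. ✗
e: successors {a}; Diamond (q or (p -> q)) there: a:T. ✓
f: successors {g}; Diamond (q or (p -> q)) there: g:F. ✗
g: no successors, so Diamond Diamond (q or (p -> q)) fails. ✗
h: no successors, so Diamond Diamond (q or (p -> q)) fails. ✗
— 4 worlds.

5 and 4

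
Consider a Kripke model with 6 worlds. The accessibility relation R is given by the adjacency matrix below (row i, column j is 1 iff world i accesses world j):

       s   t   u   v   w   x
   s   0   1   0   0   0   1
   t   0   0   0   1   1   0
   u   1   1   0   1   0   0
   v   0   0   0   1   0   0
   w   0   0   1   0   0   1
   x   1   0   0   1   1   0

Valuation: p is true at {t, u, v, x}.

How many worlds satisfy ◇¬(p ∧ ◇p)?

3

s: successors {t, x}; ¬(p ∧ ◇p) there: t:F, x:F. ✗
t: successors {v, w}; ¬(p ∧ ◇p) there: v:F, w:T. ✓
u: successors {s, t, v}; ¬(p ∧ ◇p) there: s:T, t:F, v:F. ✓
v: successors {v}; ¬(p ∧ ◇p) there: v:F. ✗
w: successors {u, x}; ¬(p ∧ ◇p) there: u:F, x:F. ✗
x: successors {s, v, w}; ¬(p ∧ ◇p) there: s:T, v:F, w:T. ✓
Satisfying worlds: {t, u, x}.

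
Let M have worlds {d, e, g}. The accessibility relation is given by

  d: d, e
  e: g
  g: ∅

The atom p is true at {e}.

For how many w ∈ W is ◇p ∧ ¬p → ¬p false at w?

0

d: ◇p ∧ ¬p is T, ¬p is T. ✓
e: ◇p ∧ ¬p is F, ¬p is F. ✓
g: ◇p ∧ ¬p is F, ¬p is T. ✓
Satisfying worlds: {d, e, g}.
So ◇p ∧ ¬p → ¬p fails at the other 0 worlds.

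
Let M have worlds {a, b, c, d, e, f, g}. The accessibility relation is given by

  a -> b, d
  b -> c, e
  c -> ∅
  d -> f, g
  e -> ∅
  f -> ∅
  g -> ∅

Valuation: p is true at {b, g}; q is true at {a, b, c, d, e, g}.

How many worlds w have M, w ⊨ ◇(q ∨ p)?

3

a: successors {b, d}; q ∨ p there: b:T, d:T. ✓
b: successors {c, e}; q ∨ p there: c:T, e:T. ✓
c: no successors, so ◇(q ∨ p) fails. ✗
d: successors {f, g}; q ∨ p there: f:F, g:T. ✓
e: no successors, so ◇(q ∨ p) fails. ✗
f: no successors, so ◇(q ∨ p) fails. ✗
g: no successors, so ◇(q ∨ p) fails. ✗
Satisfying worlds: {a, b, d}.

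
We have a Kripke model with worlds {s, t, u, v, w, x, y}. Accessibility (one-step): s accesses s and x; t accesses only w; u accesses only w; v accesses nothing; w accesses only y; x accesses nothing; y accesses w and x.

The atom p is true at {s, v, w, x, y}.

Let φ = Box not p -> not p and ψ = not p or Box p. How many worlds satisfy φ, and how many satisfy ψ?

For Box not p -> not p:
s: Box not p is F, not p is F. ✓
t: Box not p is F, not p is T. ✓
u: Box not p is F, not p is T. ✓
v: Box not p is T, not p is F. ✗
w: Box not p is F, not p is F. ✓
x: Box not p is T, not p is F. ✗
y: Box not p is F, not p is F. ✓
— 5 worlds.
For not p or Box p:
s: not p is F, Box p is T. ✓
t: not p is T, Box p is T. ✓
u: not p is T, Box p is T. ✓
v: not p is F, Box p is T. ✓
w: not p is F, Box p is T. ✓
x: not p is F, Box p is T. ✓
y: not p is F, Box p is T. ✓
— 7 worlds.

5 and 7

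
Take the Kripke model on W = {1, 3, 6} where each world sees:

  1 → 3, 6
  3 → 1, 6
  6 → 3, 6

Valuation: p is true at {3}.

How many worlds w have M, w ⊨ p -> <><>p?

1: p is F, <><>p is T. ✓
3: p is T, <><>p is T. ✓
6: p is F, <><>p is T. ✓
Satisfying worlds: {1, 3, 6}.

3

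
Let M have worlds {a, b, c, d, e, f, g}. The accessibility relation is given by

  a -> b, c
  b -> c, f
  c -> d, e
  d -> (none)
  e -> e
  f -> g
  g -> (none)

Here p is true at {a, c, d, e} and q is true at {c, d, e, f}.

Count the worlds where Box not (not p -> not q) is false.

5

a: successors {b, c}; not (not p -> not q) there: b:F, c:F. ✗
b: successors {c, f}; not (not p -> not q) there: c:F, f:T. ✗
c: successors {d, e}; not (not p -> not q) there: d:F, e:F. ✗
d: no successors, so Box not (not p -> not q) holds vacuously. ✓
e: successors {e}; not (not p -> not q) there: e:F. ✗
f: successors {g}; not (not p -> not q) there: g:F. ✗
g: no successors, so Box not (not p -> not q) holds vacuously. ✓
Satisfying worlds: {d, g}.
So Box not (not p -> not q) fails at the other 5 worlds.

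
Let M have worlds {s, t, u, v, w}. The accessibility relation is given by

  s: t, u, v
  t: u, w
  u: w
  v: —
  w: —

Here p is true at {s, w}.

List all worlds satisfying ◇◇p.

s: successors {t, u, v}; ◇p there: t:T, u:T, v:F. ✓
t: successors {u, w}; ◇p there: u:T, w:F. ✓
u: successors {w}; ◇p there: w:F. ✗
v: no successors, so ◇◇p fails. ✗
w: no successors, so ◇◇p fails. ✗

{s, t}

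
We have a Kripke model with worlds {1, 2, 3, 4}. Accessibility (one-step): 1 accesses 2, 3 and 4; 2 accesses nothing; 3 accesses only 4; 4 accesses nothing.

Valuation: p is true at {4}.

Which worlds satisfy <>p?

{1, 3}

1: successors {2, 3, 4}; p there: 2:F, 3:F, 4:T. ✓
2: no successors, so <>p fails. ✗
3: successors {4}; p there: 4:T. ✓
4: no successors, so <>p fails. ✗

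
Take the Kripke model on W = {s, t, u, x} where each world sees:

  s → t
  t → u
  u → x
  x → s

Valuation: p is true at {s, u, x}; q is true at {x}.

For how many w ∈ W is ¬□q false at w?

1

s: □q is F. ✓
t: □q is F. ✓
u: □q is T. ✗
x: □q is F. ✓
Satisfying worlds: {s, t, x}.
So ¬□q fails at the other 1 world.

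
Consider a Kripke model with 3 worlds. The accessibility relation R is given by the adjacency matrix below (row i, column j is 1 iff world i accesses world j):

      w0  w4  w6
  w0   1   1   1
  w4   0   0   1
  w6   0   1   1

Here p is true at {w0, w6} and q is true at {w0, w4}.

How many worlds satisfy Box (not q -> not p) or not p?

1

w0: Box (not q -> not p) is F, not p is F. ✗
w4: Box (not q -> not p) is F, not p is T. ✓
w6: Box (not q -> not p) is F, not p is F. ✗
Satisfying worlds: {w4}.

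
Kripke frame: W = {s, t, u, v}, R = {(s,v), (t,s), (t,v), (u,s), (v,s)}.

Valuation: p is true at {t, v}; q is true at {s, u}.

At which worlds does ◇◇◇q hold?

{t, u, v}

s: successors {v}; ◇◇q there: v:F. ✗
t: successors {s, v}; ◇◇q there: s:T, v:F. ✓
u: successors {s}; ◇◇q there: s:T. ✓
v: successors {s}; ◇◇q there: s:T. ✓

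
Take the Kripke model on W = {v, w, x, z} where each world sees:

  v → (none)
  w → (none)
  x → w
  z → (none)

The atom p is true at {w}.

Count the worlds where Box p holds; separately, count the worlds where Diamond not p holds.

4 and 0

For Box p:
v: no successors, so Box p holds vacuously. ✓
w: no successors, so Box p holds vacuously. ✓
x: successors {w}; p there: w:T. ✓
z: no successors, so Box p holds vacuously. ✓
— 4 worlds.
For Diamond not p:
v: no successors, so Diamond not p fails. ✗
w: no successors, so Diamond not p fails. ✗
x: successors {w}; not p there: w:F. ✗
z: no successors, so Diamond not p fails. ✗
— 0 worlds.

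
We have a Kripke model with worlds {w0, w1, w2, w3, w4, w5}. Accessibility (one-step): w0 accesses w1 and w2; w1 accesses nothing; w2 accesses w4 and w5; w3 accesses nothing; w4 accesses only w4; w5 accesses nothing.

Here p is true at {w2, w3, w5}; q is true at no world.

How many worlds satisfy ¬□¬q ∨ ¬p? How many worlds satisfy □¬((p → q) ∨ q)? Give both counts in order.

3 and 3

For ¬□¬q ∨ ¬p:
w0: ¬□¬q is F, ¬p is T. ✓
w1: ¬□¬q is F, ¬p is T. ✓
w2: ¬□¬q is F, ¬p is F. ✗
w3: ¬□¬q is F, ¬p is F. ✗
w4: ¬□¬q is F, ¬p is T. ✓
w5: ¬□¬q is F, ¬p is F. ✗
— 3 worlds.
For □¬((p → q) ∨ q):
w0: successors {w1, w2}; ¬((p → q) ∨ q) there: w1:F, w2:T. ✗
w1: no successors, so □¬((p → q) ∨ q) holds vacuously. ✓
w2: successors {w4, w5}; ¬((p → q) ∨ q) there: w4:F, w5:T. ✗
w3: no successors, so □¬((p → q) ∨ q) holds vacuously. ✓
w4: successors {w4}; ¬((p → q) ∨ q) there: w4:F. ✗
w5: no successors, so □¬((p → q) ∨ q) holds vacuously. ✓
— 3 worlds.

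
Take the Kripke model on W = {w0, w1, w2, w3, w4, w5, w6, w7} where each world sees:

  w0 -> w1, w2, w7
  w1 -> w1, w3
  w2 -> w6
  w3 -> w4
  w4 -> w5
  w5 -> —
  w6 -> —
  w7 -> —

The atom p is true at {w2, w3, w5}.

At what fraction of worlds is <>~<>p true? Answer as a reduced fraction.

1/2

w0: successors {w1, w2, w7}; ~<>p there: w1:F, w2:T, w7:T. ✓
w1: successors {w1, w3}; ~<>p there: w1:F, w3:T. ✓
w2: successors {w6}; ~<>p there: w6:T. ✓
w3: successors {w4}; ~<>p there: w4:F. ✗
w4: successors {w5}; ~<>p there: w5:T. ✓
w5: no successors, so <>~<>p fails. ✗
w6: no successors, so <>~<>p fails. ✗
w7: no successors, so <>~<>p fails. ✗
That's 4 of 8 worlds, so 4/8 = 1/2.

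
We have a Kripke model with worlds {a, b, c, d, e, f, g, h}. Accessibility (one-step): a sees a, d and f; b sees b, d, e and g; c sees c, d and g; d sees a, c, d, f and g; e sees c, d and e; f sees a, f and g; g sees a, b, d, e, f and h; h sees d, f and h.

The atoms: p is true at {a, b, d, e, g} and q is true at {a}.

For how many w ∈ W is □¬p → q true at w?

a: □¬p is F, q is T. ✓
b: □¬p is F, q is F. ✓
c: □¬p is F, q is F. ✓
d: □¬p is F, q is F. ✓
e: □¬p is F, q is F. ✓
f: □¬p is F, q is F. ✓
g: □¬p is F, q is F. ✓
h: □¬p is F, q is F. ✓
Satisfying worlds: {a, b, c, d, e, f, g, h}.

8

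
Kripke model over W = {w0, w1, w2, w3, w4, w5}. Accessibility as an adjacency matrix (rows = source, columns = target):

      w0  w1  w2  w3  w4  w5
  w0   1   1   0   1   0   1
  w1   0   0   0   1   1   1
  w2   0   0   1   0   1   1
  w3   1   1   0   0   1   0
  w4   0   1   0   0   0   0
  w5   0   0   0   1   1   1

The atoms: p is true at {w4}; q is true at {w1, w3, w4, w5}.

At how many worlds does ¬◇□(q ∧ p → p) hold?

w0: ◇□(q ∧ p → p) is T. ✗
w1: ◇□(q ∧ p → p) is T. ✗
w2: ◇□(q ∧ p → p) is T. ✗
w3: ◇□(q ∧ p → p) is T. ✗
w4: ◇□(q ∧ p → p) is T. ✗
w5: ◇□(q ∧ p → p) is T. ✗
Satisfying worlds: ∅.

0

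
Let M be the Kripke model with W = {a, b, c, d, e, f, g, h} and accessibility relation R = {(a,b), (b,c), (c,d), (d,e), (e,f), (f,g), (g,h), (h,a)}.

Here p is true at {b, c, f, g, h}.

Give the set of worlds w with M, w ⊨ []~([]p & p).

a: successors {b}; ~([]p & p) there: b:F. ✗
b: successors {c}; ~([]p & p) there: c:T. ✓
c: successors {d}; ~([]p & p) there: d:T. ✓
d: successors {e}; ~([]p & p) there: e:T. ✓
e: successors {f}; ~([]p & p) there: f:F. ✗
f: successors {g}; ~([]p & p) there: g:F. ✗
g: successors {h}; ~([]p & p) there: h:T. ✓
h: successors {a}; ~([]p & p) there: a:T. ✓

{b, c, d, g, h}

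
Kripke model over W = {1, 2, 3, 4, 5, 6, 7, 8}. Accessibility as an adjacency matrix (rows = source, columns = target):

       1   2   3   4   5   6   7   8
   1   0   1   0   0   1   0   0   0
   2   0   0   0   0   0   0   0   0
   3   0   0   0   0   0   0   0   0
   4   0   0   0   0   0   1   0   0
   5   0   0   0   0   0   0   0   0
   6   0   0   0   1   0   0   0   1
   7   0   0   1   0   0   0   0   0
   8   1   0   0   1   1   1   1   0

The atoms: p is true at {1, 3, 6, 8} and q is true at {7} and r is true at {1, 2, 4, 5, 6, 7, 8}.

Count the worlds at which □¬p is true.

4

1: successors {2, 5}; ¬p there: 2:T, 5:T. ✓
2: no successors, so □¬p holds vacuously. ✓
3: no successors, so □¬p holds vacuously. ✓
4: successors {6}; ¬p there: 6:F. ✗
5: no successors, so □¬p holds vacuously. ✓
6: successors {4, 8}; ¬p there: 4:T, 8:F. ✗
7: successors {3}; ¬p there: 3:F. ✗
8: successors {1, 4, 5, 6, 7}; ¬p there: 1:F, 4:T, 5:T, 6:F, 7:T. ✗
Satisfying worlds: {1, 2, 3, 5}.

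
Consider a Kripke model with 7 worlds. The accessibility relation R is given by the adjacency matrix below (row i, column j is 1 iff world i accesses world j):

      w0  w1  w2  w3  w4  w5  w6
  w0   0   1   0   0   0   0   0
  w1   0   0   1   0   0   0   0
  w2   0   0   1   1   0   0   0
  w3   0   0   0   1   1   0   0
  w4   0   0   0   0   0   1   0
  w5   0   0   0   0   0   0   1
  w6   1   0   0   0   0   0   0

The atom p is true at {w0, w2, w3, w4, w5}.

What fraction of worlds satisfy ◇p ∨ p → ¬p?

w0: ◇p ∨ p is T, ¬p is F. ✗
w1: ◇p ∨ p is T, ¬p is T. ✓
w2: ◇p ∨ p is T, ¬p is F. ✗
w3: ◇p ∨ p is T, ¬p is F. ✗
w4: ◇p ∨ p is T, ¬p is F. ✗
w5: ◇p ∨ p is T, ¬p is F. ✗
w6: ◇p ∨ p is T, ¬p is T. ✓
That's 2 of 7 worlds, so 2/7.

2/7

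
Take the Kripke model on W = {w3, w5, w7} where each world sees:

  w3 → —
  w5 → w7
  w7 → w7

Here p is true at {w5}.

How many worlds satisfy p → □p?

w3: p is F, □p is T. ✓
w5: p is T, □p is F. ✗
w7: p is F, □p is F. ✓
Satisfying worlds: {w3, w7}.

2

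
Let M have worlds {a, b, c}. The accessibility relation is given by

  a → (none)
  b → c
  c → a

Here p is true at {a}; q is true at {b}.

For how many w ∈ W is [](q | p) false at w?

a: no successors, so [](q | p) holds vacuously. ✓
b: successors {c}; q | p there: c:F. ✗
c: successors {a}; q | p there: a:T. ✓
Satisfying worlds: {a, c}.
So [](q | p) fails at the other 1 world.

1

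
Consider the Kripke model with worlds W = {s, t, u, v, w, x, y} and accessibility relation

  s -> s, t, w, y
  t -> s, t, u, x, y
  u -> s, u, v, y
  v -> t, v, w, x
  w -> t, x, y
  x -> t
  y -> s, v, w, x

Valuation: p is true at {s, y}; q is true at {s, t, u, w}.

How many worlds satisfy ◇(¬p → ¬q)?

s: successors {s, t, w, y}; ¬p → ¬q there: s:T, t:F, w:F, y:T. ✓
t: successors {s, t, u, x, y}; ¬p → ¬q there: s:T, t:F, u:F, x:T, y:T. ✓
u: successors {s, u, v, y}; ¬p → ¬q there: s:T, u:F, v:T, y:T. ✓
v: successors {t, v, w, x}; ¬p → ¬q there: t:F, v:T, w:F, x:T. ✓
w: successors {t, x, y}; ¬p → ¬q there: t:F, x:T, y:T. ✓
x: successors {t}; ¬p → ¬q there: t:F. ✗
y: successors {s, v, w, x}; ¬p → ¬q there: s:T, v:T, w:F, x:T. ✓
Satisfying worlds: {s, t, u, v, w, y}.

6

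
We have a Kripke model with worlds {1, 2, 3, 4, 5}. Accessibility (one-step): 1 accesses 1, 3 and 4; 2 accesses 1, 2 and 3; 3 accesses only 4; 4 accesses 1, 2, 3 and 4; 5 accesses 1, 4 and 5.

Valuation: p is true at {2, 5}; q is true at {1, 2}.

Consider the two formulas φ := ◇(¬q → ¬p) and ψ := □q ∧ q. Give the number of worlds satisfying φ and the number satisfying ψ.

5 and 0

For ◇(¬q → ¬p):
1: successors {1, 3, 4}; ¬q → ¬p there: 1:T, 3:T, 4:T. ✓
2: successors {1, 2, 3}; ¬q → ¬p there: 1:T, 2:T, 3:T. ✓
3: successors {4}; ¬q → ¬p there: 4:T. ✓
4: successors {1, 2, 3, 4}; ¬q → ¬p there: 1:T, 2:T, 3:T, 4:T. ✓
5: successors {1, 4, 5}; ¬q → ¬p there: 1:T, 4:T, 5:F. ✓
— 5 worlds.
For □q ∧ q:
1: □q is F, q is T. ✗
2: □q is F, q is T. ✗
3: □q is F, q is F. ✗
4: □q is F, q is F. ✗
5: □q is F, q is F. ✗
— 0 worlds.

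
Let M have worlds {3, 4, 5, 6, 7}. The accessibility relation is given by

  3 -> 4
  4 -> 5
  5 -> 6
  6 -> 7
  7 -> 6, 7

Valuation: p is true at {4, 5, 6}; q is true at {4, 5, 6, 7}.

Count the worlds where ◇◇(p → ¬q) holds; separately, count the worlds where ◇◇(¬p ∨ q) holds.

For ◇◇(p → ¬q):
3: successors {4}; ◇(p → ¬q) there: 4:F. ✗
4: successors {5}; ◇(p → ¬q) there: 5:F. ✗
5: successors {6}; ◇(p → ¬q) there: 6:T. ✓
6: successors {7}; ◇(p → ¬q) there: 7:T. ✓
7: successors {6, 7}; ◇(p → ¬q) there: 6:T, 7:T. ✓
— 3 worlds.
For ◇◇(¬p ∨ q):
3: successors {4}; ◇(¬p ∨ q) there: 4:T. ✓
4: successors {5}; ◇(¬p ∨ q) there: 5:T. ✓
5: successors {6}; ◇(¬p ∨ q) there: 6:T. ✓
6: successors {7}; ◇(¬p ∨ q) there: 7:T. ✓
7: successors {6, 7}; ◇(¬p ∨ q) there: 6:T, 7:T. ✓
— 5 worlds.

3 and 5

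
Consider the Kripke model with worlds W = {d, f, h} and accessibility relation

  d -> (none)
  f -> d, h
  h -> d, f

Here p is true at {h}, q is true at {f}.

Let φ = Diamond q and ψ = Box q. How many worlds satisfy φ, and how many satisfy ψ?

For Diamond q:
d: no successors, so Diamond q fails. ✗
f: successors {d, h}; q there: d:F, h:F. ✗
h: successors {d, f}; q there: d:F, f:T. ✓
— 1 world.
For Box q:
d: no successors, so Box q holds vacuously. ✓
f: successors {d, h}; q there: d:F, h:F. ✗
h: successors {d, f}; q there: d:F, f:T. ✗
— 1 world.

1 and 1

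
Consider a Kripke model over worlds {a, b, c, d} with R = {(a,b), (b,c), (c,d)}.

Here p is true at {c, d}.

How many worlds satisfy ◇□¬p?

a: successors {b}; □¬p there: b:F. ✗
b: successors {c}; □¬p there: c:F. ✗
c: successors {d}; □¬p there: d:T. ✓
d: no successors, so ◇□¬p fails. ✗
Satisfying worlds: {c}.

1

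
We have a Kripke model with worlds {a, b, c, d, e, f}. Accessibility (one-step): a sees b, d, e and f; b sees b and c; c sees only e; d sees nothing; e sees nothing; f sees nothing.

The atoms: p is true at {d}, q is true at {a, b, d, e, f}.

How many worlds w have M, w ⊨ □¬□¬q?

4

a: successors {b, d, e, f}; ¬□¬q there: b:T, d:F, e:F, f:F. ✗
b: successors {b, c}; ¬□¬q there: b:T, c:T. ✓
c: successors {e}; ¬□¬q there: e:F. ✗
d: no successors, so □¬□¬q holds vacuously. ✓
e: no successors, so □¬□¬q holds vacuously. ✓
f: no successors, so □¬□¬q holds vacuously. ✓
Satisfying worlds: {b, d, e, f}.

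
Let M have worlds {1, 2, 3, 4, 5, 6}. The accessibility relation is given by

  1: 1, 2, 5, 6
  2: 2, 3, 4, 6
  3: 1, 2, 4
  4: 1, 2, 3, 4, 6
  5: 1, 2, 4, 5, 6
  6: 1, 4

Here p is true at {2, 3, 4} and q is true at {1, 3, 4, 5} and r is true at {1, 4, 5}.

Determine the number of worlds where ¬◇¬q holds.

1: ◇¬q is T. ✗
2: ◇¬q is T. ✗
3: ◇¬q is T. ✗
4: ◇¬q is T. ✗
5: ◇¬q is T. ✗
6: ◇¬q is F. ✓
Satisfying worlds: {6}.

1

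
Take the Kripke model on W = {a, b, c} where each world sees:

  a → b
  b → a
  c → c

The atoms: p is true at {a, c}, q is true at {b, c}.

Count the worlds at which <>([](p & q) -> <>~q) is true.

a: successors {b}; [](p & q) -> <>~q there: b:T. ✓
b: successors {a}; [](p & q) -> <>~q there: a:T. ✓
c: successors {c}; [](p & q) -> <>~q there: c:F. ✗
Satisfying worlds: {a, b}.

2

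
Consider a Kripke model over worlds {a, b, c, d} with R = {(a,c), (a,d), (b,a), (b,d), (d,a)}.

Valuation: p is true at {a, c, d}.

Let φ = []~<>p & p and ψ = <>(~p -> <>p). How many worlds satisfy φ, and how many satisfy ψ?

For []~<>p & p:
a: []~<>p is F, p is T. ✗
b: []~<>p is F, p is F. ✗
c: []~<>p is T, p is T. ✓
d: []~<>p is F, p is T. ✗
— 1 world.
For <>(~p -> <>p):
a: successors {c, d}; ~p -> <>p there: c:T, d:T. ✓
b: successors {a, d}; ~p -> <>p there: a:T, d:T. ✓
c: no successors, so <>(~p -> <>p) fails. ✗
d: successors {a}; ~p -> <>p there: a:T. ✓
— 3 worlds.

1 and 3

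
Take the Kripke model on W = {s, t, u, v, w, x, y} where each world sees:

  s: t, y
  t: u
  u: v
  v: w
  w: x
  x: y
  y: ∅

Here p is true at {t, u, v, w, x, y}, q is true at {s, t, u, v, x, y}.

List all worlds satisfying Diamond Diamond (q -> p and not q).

s: successors {t, y}; Diamond (q -> p and not q) there: t:F, y:F. ✗
t: successors {u}; Diamond (q -> p and not q) there: u:F. ✗
u: successors {v}; Diamond (q -> p and not q) there: v:T. ✓
v: successors {w}; Diamond (q -> p and not q) there: w:F. ✗
w: successors {x}; Diamond (q -> p and not q) there: x:F. ✗
x: successors {y}; Diamond (q -> p and not q) there: y:F. ✗
y: no successors, so Diamond Diamond (q -> p and not q) fails. ✗

{u}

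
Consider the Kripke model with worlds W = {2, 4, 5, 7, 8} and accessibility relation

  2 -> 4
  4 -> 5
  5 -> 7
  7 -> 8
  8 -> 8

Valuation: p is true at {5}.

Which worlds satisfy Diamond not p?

2: successors {4}; not p there: 4:T. ✓
4: successors {5}; not p there: 5:F. ✗
5: successors {7}; not p there: 7:T. ✓
7: successors {8}; not p there: 8:T. ✓
8: successors {8}; not p there: 8:T. ✓

{2, 5, 7, 8}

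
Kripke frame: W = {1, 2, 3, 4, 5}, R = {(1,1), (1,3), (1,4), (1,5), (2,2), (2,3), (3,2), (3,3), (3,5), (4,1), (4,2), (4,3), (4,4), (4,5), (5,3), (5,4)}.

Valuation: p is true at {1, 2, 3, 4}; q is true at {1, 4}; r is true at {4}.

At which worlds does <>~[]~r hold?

{1, 3, 4, 5}

1: successors {1, 3, 4, 5}; ~[]~r there: 1:T, 3:F, 4:T, 5:T. ✓
2: successors {2, 3}; ~[]~r there: 2:F, 3:F. ✗
3: successors {2, 3, 5}; ~[]~r there: 2:F, 3:F, 5:T. ✓
4: successors {1, 2, 3, 4, 5}; ~[]~r there: 1:T, 2:F, 3:F, 4:T, 5:T. ✓
5: successors {3, 4}; ~[]~r there: 3:F, 4:T. ✓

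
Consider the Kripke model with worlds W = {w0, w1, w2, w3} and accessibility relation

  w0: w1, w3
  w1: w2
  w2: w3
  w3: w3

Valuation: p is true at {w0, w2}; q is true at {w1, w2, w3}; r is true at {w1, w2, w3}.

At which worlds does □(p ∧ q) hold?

w0: successors {w1, w3}; p ∧ q there: w1:F, w3:F. ✗
w1: successors {w2}; p ∧ q there: w2:T. ✓
w2: successors {w3}; p ∧ q there: w3:F. ✗
w3: successors {w3}; p ∧ q there: w3:F. ✗

{w1}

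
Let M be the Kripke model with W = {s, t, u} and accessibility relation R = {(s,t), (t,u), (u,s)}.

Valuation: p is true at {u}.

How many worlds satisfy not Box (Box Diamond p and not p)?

2

s: Box (Box Diamond p and not p) is F. ✓
t: Box (Box Diamond p and not p) is F. ✓
u: Box (Box Diamond p and not p) is T. ✗
Satisfying worlds: {s, t}.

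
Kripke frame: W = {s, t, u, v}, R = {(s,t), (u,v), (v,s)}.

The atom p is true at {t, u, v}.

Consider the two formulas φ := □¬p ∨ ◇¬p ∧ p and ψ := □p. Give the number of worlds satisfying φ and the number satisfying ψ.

2 and 3

For □¬p ∨ ◇¬p ∧ p:
s: □¬p is F, ◇¬p ∧ p is F. ✗
t: □¬p is T, ◇¬p ∧ p is F. ✓
u: □¬p is F, ◇¬p ∧ p is F. ✗
v: □¬p is T, ◇¬p ∧ p is T. ✓
— 2 worlds.
For □p:
s: successors {t}; p there: t:T. ✓
t: no successors, so □p holds vacuously. ✓
u: successors {v}; p there: v:T. ✓
v: successors {s}; p there: s:F. ✗
— 3 worlds.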